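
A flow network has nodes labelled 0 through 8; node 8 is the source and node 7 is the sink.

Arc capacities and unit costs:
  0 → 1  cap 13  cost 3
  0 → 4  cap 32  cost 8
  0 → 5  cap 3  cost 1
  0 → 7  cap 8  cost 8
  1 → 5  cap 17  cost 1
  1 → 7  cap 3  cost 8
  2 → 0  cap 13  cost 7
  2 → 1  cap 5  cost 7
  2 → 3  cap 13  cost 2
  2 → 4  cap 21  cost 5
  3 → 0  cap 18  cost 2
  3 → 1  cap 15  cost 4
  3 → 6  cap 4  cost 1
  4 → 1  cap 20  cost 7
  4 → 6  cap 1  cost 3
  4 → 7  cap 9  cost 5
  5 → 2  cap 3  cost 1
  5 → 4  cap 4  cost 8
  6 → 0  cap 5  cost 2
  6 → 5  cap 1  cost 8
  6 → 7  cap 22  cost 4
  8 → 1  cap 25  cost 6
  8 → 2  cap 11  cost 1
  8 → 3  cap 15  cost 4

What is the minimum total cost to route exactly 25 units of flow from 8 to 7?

Minimum cost for 25 units: 301

shortest-cost path #1: 8→2→3→6→7 push 4 @ unit cost 8 (adds 32)
shortest-cost path #2: 8→2→4→7 push 7 @ unit cost 11 (adds 77)
shortest-cost path #3: 8→3→2→4→7 push 2 @ unit cost 12 (adds 24)
shortest-cost path #4: 8→1→7 push 3 @ unit cost 14 (adds 42)
shortest-cost path #5: 8→3→0→7 push 8 @ unit cost 14 (adds 112)
shortest-cost path #6: 8→3→2→4→6→7 push 1 @ unit cost 14 (adds 14)
total cost = 301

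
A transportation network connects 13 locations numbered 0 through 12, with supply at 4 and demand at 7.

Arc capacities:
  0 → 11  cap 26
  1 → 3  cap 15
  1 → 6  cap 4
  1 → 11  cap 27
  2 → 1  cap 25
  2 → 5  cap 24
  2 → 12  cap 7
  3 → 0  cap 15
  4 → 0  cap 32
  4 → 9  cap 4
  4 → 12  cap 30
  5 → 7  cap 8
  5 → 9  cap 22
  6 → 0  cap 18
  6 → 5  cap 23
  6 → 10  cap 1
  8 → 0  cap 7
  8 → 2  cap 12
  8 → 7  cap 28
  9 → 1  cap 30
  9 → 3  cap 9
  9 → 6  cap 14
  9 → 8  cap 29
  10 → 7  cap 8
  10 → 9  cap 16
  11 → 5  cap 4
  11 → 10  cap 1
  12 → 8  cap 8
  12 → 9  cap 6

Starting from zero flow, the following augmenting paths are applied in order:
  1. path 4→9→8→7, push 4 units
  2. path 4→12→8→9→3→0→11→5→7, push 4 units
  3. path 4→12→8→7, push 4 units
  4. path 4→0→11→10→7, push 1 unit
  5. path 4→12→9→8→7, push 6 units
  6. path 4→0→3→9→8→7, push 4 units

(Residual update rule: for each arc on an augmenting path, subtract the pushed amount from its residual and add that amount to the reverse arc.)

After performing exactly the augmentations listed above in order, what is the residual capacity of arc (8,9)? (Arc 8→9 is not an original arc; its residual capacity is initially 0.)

after path 1 (4→9→8→7, push 4): res(8,9)=4
after path 2 (4→12→8→9→3→0→11→5→7, push 4): res(8,9)=0
after path 3 (4→12→8→7, push 4): res(8,9)=0
after path 4 (4→0→11→10→7, push 1): res(8,9)=0
after path 5 (4→12→9→8→7, push 6): res(8,9)=6
after path 6 (4→0→3→9→8→7, push 4): res(8,9)=10

Residual capacity of (8,9): 10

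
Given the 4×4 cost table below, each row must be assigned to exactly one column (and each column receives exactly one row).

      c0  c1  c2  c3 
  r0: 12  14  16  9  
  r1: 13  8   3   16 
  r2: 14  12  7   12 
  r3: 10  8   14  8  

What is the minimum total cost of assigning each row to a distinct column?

one of 3 optimal assignments: row0→col3 (cost 9), row1→col1 (cost 8), row2→col2 (cost 7), row3→col0 (cost 10)
total = 9 + 8 + 7 + 10 = 34

Minimum assignment cost: 34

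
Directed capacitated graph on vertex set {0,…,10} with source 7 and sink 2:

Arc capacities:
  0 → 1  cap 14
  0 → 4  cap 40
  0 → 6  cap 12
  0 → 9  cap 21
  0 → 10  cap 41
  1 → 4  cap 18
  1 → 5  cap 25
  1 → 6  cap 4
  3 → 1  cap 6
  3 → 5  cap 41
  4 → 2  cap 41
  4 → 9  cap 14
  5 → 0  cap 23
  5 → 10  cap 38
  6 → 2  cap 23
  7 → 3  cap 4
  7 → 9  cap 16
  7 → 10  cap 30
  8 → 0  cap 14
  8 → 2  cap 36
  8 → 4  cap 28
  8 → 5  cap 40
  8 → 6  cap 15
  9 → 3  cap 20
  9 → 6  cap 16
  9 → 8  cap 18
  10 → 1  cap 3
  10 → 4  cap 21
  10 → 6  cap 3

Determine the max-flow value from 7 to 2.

augment #1: 7→9→6→2 bottleneck 16, total now 16
augment #2: 7→10→4→2 bottleneck 21, total now 37
augment #3: 7→10→6→2 bottleneck 3, total now 40
augment #4: 7→3→1→4→2 bottleneck 4, total now 44
augment #5: 7→10→1→4→2 bottleneck 3, total now 47

Maximum flow value: 47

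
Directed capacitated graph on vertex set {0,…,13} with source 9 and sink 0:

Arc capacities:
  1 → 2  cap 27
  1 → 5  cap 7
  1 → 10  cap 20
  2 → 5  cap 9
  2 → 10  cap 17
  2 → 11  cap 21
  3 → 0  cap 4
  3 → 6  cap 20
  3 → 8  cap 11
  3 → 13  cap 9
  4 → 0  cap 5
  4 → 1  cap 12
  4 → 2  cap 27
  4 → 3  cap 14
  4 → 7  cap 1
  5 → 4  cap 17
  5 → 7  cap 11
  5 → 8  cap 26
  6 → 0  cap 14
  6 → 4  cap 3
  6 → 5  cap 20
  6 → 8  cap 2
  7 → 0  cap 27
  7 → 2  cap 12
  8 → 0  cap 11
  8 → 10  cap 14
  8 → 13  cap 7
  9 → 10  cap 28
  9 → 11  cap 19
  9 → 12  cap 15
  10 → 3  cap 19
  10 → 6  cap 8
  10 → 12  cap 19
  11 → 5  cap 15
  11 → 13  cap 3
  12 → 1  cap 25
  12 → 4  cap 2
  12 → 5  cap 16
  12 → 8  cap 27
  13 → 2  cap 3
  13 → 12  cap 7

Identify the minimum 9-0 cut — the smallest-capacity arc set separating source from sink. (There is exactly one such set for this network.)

Min-cut arcs: {(3,0), (4,0), (4,7), (5,7), (6,0), (8,0)} (total capacity 46)

augment #1: 9→10→3→0 push 4
augment #2: 9→10→6→0 push 8
augment #3: 9→12→4→0 push 2
augment #4: 9→12→8→0 push 11
augment #5: 9→10→3→6→0 push 6
augment #6: 9→11→5→4→0 push 3
augment #7: 9→11→5→7→0 push 11
augment #8: 9→11→5→4→7→0 push 1
max flow = 46; residual-reachable set from 9 gives S-side
cut edges (S→T): {(3,0), (4,0), (4,7), (5,7), (6,0), (8,0)} total cap 46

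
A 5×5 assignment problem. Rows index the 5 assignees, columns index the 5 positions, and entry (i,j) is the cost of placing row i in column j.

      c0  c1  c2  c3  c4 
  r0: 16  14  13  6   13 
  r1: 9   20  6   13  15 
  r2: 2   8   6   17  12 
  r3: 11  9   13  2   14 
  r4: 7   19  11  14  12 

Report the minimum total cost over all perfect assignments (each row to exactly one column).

Minimum assignment cost: 35

optimal assignment: row0→col3 (cost 6), row1→col2 (cost 6), row2→col0 (cost 2), row3→col1 (cost 9), row4→col4 (cost 12)
total = 6 + 6 + 2 + 9 + 12 = 35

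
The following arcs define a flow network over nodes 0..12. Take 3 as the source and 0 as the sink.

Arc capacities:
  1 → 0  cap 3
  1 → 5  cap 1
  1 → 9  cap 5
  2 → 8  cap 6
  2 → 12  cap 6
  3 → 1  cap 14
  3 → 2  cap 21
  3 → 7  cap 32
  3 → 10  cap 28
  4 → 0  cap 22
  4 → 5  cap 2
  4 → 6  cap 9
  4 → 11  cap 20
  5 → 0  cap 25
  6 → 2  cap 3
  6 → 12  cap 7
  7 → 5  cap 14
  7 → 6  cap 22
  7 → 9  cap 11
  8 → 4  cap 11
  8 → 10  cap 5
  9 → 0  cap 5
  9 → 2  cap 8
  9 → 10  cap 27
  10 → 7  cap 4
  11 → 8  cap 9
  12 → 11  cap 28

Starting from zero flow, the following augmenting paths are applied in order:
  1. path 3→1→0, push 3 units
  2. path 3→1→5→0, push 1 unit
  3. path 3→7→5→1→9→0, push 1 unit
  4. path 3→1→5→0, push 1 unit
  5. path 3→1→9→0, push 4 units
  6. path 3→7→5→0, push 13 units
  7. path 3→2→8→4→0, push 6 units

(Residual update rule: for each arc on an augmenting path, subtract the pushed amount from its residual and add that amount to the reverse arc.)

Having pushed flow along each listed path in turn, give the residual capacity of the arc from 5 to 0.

after path 1 (3→1→0, push 3): res(5,0)=25
after path 2 (3→1→5→0, push 1): res(5,0)=24
after path 3 (3→7→5→1→9→0, push 1): res(5,0)=24
after path 4 (3→1→5→0, push 1): res(5,0)=23
after path 5 (3→1→9→0, push 4): res(5,0)=23
after path 6 (3→7→5→0, push 13): res(5,0)=10
after path 7 (3→2→8→4→0, push 6): res(5,0)=10

Residual capacity of (5,0): 10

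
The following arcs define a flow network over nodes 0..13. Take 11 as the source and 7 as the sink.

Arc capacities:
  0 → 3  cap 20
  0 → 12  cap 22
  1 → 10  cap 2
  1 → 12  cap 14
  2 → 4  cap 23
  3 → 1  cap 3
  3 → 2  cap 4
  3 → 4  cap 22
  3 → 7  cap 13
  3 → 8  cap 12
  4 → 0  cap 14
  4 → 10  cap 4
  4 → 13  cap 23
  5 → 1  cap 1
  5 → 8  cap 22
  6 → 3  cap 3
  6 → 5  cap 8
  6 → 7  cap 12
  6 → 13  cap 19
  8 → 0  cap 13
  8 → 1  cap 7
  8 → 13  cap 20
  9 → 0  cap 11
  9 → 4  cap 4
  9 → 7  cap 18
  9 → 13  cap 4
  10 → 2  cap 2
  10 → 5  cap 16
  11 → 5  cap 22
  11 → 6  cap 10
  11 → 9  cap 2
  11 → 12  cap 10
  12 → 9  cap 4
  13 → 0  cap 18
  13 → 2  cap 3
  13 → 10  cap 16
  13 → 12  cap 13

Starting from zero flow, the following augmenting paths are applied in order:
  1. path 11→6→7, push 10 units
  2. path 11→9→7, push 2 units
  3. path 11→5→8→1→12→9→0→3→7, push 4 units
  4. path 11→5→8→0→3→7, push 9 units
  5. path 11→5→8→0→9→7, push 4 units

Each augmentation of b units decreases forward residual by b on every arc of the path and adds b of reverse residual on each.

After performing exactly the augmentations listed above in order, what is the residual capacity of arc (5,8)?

after path 1 (11→6→7, push 10): res(5,8)=22
after path 2 (11→9→7, push 2): res(5,8)=22
after path 3 (11→5→8→1→12→9→0→3→7, push 4): res(5,8)=18
after path 4 (11→5→8→0→3→7, push 9): res(5,8)=9
after path 5 (11→5→8→0→9→7, push 4): res(5,8)=5

Residual capacity of (5,8): 5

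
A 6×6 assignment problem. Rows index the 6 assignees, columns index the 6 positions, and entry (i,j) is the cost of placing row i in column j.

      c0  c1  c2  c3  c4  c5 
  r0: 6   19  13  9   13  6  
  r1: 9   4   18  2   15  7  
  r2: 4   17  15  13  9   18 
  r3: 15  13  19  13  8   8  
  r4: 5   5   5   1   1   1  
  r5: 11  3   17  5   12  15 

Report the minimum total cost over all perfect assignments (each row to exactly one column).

Minimum assignment cost: 28

optimal assignment: row0→col5 (cost 6), row1→col3 (cost 2), row2→col0 (cost 4), row3→col4 (cost 8), row4→col2 (cost 5), row5→col1 (cost 3)
total = 6 + 2 + 4 + 8 + 5 + 3 = 28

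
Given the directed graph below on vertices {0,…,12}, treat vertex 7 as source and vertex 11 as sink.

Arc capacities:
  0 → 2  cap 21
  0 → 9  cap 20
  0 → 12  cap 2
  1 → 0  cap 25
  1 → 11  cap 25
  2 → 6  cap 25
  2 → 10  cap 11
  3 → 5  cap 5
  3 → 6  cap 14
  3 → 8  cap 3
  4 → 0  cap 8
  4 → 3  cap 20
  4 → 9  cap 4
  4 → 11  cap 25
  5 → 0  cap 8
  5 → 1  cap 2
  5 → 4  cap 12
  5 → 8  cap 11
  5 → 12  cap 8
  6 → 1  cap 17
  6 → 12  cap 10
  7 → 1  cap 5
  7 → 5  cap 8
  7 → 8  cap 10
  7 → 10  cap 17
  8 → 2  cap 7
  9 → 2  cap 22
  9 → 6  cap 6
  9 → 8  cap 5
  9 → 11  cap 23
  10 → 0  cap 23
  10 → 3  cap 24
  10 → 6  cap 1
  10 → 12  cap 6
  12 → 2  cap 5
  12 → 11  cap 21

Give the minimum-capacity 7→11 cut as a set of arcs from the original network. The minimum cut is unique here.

Min-cut arcs: {(7,1), (7,5), (7,10), (8,2)} (total capacity 37)

augment #1: 7→1→11 push 5
augment #2: 7→5→1→11 push 2
augment #3: 7→5→4→11 push 6
augment #4: 7→10→12→11 push 6
augment #5: 7→10→0→9→11 push 11
augment #6: 7→8→2→6→1→11 push 7
max flow = 37; residual-reachable set from 7 gives S-side
cut edges (S→T): {(7,1), (7,5), (7,10), (8,2)} total cap 37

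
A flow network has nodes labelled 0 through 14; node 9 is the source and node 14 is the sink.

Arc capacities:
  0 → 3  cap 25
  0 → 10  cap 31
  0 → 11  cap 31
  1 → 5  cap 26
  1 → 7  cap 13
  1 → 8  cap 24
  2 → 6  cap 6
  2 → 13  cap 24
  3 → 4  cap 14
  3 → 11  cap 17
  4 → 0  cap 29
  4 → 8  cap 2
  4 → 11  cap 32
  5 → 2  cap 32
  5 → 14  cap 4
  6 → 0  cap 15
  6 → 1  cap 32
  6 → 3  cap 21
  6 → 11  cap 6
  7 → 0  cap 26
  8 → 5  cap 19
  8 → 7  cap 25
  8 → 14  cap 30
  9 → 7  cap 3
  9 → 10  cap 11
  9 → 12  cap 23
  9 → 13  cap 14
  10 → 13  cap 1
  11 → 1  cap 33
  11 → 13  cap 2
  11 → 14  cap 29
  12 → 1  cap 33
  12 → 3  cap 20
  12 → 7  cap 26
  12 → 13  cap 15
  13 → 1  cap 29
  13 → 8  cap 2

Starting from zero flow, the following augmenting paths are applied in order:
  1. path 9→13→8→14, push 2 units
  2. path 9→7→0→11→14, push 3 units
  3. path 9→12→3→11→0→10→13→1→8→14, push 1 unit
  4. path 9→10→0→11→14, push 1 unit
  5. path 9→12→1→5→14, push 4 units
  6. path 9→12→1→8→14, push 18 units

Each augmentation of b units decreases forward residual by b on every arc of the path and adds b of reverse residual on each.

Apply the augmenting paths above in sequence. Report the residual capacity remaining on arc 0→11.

after path 1 (9→13→8→14, push 2): res(0,11)=31
after path 2 (9→7→0→11→14, push 3): res(0,11)=28
after path 3 (9→12→3→11→0→10→13→1→8→14, push 1): res(0,11)=29
after path 4 (9→10→0→11→14, push 1): res(0,11)=28
after path 5 (9→12→1→5→14, push 4): res(0,11)=28
after path 6 (9→12→1→8→14, push 18): res(0,11)=28

Residual capacity of (0,11): 28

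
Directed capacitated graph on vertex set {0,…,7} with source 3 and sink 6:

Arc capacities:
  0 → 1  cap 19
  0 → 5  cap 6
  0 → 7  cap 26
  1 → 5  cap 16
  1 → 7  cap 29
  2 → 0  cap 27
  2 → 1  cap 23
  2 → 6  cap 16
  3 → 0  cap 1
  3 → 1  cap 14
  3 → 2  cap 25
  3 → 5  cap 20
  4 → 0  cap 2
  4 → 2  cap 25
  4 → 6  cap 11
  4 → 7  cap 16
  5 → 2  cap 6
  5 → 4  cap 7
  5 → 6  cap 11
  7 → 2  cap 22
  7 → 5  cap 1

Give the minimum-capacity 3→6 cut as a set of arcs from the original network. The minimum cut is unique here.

Min-cut arcs: {(2,6), (5,4), (5,6)} (total capacity 34)

augment #1: 3→2→6 push 16
augment #2: 3→5→6 push 11
augment #3: 3→5→4→6 push 7
max flow = 34; residual-reachable set from 3 gives S-side
cut edges (S→T): {(2,6), (5,4), (5,6)} total cap 34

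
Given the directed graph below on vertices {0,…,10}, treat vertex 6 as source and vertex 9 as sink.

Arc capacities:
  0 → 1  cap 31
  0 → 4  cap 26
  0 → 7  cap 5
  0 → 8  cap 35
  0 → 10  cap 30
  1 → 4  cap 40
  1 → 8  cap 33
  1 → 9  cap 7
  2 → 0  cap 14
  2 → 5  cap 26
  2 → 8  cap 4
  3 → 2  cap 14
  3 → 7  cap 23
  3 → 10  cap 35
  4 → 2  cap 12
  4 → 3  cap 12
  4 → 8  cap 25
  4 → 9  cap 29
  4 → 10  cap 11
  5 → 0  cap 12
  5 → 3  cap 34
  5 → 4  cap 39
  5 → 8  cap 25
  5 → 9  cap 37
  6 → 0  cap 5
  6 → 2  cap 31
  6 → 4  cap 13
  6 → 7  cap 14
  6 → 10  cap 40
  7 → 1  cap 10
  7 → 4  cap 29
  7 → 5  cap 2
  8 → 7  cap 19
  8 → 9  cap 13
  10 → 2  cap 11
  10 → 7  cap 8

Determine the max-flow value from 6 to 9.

augment #1: 6→4→9 bottleneck 13, total now 13
augment #2: 6→0→1→9 bottleneck 5, total now 18
augment #3: 6→2→5→9 bottleneck 26, total now 44
augment #4: 6→2→8→9 bottleneck 4, total now 48
augment #5: 6→7→1→9 bottleneck 2, total now 50
augment #6: 6→7→4→9 bottleneck 12, total now 62
augment #7: 6→2→0→4→9 bottleneck 1, total now 63
augment #8: 6→10→7→4→9 bottleneck 3, total now 66
augment #9: 6→10→7→5→9 bottleneck 2, total now 68
augment #10: 6→10→2→0→8→9 bottleneck 9, total now 77

Maximum flow value: 77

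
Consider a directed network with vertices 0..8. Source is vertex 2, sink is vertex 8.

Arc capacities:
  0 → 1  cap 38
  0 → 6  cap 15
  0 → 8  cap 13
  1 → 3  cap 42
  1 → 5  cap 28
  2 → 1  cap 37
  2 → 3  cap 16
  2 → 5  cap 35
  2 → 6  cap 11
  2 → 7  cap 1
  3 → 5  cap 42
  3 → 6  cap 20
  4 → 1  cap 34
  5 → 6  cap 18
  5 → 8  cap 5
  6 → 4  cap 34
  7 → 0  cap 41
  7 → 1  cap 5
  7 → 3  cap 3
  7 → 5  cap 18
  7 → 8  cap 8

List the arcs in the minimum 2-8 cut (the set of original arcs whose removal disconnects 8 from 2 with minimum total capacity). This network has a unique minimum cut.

augment #1: 2→5→8 push 5
augment #2: 2→7→8 push 1
max flow = 6; residual-reachable set from 2 gives S-side
cut edges (S→T): {(2,7), (5,8)} total cap 6

Min-cut arcs: {(2,7), (5,8)} (total capacity 6)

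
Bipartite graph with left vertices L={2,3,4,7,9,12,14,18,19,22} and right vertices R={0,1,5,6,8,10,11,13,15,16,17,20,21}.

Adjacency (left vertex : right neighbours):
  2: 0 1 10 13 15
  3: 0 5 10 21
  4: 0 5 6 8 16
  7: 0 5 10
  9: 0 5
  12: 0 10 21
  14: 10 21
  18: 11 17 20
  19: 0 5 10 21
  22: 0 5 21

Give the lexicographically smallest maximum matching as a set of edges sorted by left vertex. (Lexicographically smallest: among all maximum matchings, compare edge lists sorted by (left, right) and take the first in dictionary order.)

|M| = 7 (so the lex-smallest maximum matching has 7 edges)
process left vertices in ascending order; for each, take the smallest-labelled available neighbour that still permits 7 edges overall, or leave it unmatched if none does
lex-smallest matching: {2-1, 3-0, 4-6, 7-5, 12-10, 14-21, 18-11}

Lex-smallest maximum matching: {(2,1), (3,0), (4,6), (7,5), (12,10), (14,21), (18,11)}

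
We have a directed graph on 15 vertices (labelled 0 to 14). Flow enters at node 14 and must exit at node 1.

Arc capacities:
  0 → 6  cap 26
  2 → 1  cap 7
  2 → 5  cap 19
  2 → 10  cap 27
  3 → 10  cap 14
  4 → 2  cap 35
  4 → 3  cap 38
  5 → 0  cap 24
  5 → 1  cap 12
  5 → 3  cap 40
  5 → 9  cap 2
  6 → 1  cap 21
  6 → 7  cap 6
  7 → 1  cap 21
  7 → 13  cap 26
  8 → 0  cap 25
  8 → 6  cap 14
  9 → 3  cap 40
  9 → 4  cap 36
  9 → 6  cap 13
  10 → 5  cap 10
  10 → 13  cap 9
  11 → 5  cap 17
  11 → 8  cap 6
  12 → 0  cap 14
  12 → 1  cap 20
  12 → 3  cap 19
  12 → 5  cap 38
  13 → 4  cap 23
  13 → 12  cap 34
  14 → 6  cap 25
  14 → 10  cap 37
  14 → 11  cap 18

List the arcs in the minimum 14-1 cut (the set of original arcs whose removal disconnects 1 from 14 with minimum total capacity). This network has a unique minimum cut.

augment #1: 14→6→1 push 21
augment #2: 14→6→7→1 push 4
augment #3: 14→10→5→1 push 10
augment #4: 14→11→5→1 push 2
augment #5: 14→10→13→12→1 push 9
augment #6: 14→11→8→6→7→1 push 2
augment #7: 14→11→5→9→4→2→1 push 2
max flow = 50; residual-reachable set from 14 gives S-side
cut edges (S→T): {(5,1), (5,9), (6,1), (6,7), (10,13)} total cap 50

Min-cut arcs: {(5,1), (5,9), (6,1), (6,7), (10,13)} (total capacity 50)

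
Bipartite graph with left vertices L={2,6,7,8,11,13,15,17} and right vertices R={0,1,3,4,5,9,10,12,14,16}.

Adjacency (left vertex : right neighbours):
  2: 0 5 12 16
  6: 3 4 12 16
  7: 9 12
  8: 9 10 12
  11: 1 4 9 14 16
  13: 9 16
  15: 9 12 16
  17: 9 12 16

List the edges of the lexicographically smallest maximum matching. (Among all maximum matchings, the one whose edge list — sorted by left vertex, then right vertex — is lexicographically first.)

Lex-smallest maximum matching: {(2,0), (6,3), (7,9), (8,10), (11,1), (13,16), (15,12)}

|M| = 7 (so the lex-smallest maximum matching has 7 edges)
process left vertices in ascending order; for each, take the smallest-labelled available neighbour that still permits 7 edges overall, or leave it unmatched if none does
lex-smallest matching: {2-0, 6-3, 7-9, 8-10, 11-1, 13-16, 15-12}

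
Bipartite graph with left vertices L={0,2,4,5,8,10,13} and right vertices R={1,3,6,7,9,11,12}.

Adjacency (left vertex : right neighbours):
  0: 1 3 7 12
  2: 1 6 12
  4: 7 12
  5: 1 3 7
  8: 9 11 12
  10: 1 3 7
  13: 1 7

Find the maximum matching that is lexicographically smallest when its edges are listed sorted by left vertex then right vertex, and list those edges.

|M| = 6 (so the lex-smallest maximum matching has 6 edges)
process left vertices in ascending order; for each, take the smallest-labelled available neighbour that still permits 6 edges overall, or leave it unmatched if none does
lex-smallest matching: {0-1, 2-6, 4-12, 5-3, 8-9, 10-7}

Lex-smallest maximum matching: {(0,1), (2,6), (4,12), (5,3), (8,9), (10,7)}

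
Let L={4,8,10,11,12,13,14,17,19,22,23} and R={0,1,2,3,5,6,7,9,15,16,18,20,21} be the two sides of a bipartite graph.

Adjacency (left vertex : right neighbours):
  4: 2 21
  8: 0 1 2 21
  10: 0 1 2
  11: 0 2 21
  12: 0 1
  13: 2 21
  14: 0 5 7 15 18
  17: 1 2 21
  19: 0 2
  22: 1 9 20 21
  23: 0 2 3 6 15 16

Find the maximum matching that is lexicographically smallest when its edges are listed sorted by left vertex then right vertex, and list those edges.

Lex-smallest maximum matching: {(4,2), (8,0), (10,1), (11,21), (14,5), (22,9), (23,3)}

|M| = 7 (so the lex-smallest maximum matching has 7 edges)
process left vertices in ascending order; for each, take the smallest-labelled available neighbour that still permits 7 edges overall, or leave it unmatched if none does
lex-smallest matching: {4-2, 8-0, 10-1, 11-21, 14-5, 22-9, 23-3}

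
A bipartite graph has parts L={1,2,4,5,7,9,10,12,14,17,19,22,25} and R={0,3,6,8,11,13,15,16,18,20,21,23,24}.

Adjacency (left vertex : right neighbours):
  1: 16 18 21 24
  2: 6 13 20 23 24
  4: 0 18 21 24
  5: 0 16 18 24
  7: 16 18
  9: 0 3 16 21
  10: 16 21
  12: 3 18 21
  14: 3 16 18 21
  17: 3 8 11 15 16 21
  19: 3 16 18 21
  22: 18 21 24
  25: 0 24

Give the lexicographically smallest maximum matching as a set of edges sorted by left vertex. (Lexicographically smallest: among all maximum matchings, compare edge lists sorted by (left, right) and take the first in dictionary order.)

Lex-smallest maximum matching: {(1,16), (2,6), (4,0), (5,18), (9,3), (10,21), (17,8), (22,24)}

|M| = 8 (so the lex-smallest maximum matching has 8 edges)
process left vertices in ascending order; for each, take the smallest-labelled available neighbour that still permits 8 edges overall, or leave it unmatched if none does
lex-smallest matching: {1-16, 2-6, 4-0, 5-18, 9-3, 10-21, 17-8, 22-24}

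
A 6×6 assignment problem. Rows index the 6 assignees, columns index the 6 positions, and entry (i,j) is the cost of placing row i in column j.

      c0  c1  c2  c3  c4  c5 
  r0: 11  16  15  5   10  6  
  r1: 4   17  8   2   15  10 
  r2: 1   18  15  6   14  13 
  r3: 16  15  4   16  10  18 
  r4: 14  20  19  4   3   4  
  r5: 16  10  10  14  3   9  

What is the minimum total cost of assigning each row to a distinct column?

optimal assignment: row0→col5 (cost 6), row1→col3 (cost 2), row2→col0 (cost 1), row3→col2 (cost 4), row4→col4 (cost 3), row5→col1 (cost 10)
total = 6 + 2 + 1 + 4 + 3 + 10 = 26

Minimum assignment cost: 26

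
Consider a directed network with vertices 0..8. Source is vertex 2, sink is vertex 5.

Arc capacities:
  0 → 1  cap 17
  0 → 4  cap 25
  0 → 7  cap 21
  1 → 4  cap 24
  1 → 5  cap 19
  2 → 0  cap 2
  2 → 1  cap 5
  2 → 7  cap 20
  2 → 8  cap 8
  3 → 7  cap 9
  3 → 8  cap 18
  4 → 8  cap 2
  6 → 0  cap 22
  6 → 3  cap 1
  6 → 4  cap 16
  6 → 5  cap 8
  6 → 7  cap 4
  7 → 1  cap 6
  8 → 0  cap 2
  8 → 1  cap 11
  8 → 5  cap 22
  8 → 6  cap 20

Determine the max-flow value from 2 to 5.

augment #1: 2→1→5 bottleneck 5, total now 5
augment #2: 2→8→5 bottleneck 8, total now 13
augment #3: 2→0→1→5 bottleneck 2, total now 15
augment #4: 2→7→1→5 bottleneck 6, total now 21

Maximum flow value: 21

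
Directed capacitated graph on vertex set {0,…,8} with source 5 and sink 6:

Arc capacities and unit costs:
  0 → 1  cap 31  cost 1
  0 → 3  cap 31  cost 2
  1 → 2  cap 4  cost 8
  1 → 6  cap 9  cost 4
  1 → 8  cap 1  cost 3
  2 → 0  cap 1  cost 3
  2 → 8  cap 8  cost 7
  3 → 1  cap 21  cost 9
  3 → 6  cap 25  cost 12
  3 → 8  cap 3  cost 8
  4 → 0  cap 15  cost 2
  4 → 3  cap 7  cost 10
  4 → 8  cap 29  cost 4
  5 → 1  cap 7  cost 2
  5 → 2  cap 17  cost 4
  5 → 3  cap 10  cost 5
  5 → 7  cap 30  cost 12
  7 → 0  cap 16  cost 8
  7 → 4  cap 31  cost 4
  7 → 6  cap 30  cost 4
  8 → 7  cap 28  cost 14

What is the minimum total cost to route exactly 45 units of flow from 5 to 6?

Minimum cost for 45 units: 653

shortest-cost path #1: 5→1→6 push 7 @ unit cost 6 (adds 42)
shortest-cost path #2: 5→2→0→1→6 push 1 @ unit cost 12 (adds 12)
shortest-cost path #3: 5→7→6 push 30 @ unit cost 16 (adds 480)
shortest-cost path #4: 5→3→6 push 7 @ unit cost 17 (adds 119)
total cost = 653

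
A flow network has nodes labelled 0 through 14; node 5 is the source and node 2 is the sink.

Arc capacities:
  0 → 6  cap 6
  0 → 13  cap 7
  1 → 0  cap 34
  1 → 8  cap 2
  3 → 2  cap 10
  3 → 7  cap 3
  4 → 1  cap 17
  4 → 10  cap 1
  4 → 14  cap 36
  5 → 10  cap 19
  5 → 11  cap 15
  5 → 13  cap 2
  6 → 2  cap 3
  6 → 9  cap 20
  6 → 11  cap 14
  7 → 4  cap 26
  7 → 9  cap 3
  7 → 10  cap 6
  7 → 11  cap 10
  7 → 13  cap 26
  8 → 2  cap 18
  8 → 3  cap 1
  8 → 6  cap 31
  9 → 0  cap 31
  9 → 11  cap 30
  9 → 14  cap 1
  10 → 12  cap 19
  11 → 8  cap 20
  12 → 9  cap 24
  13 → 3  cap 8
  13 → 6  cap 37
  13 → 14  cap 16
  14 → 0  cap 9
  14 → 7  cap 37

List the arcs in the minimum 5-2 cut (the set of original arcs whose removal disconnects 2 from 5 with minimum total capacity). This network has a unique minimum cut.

Min-cut arcs: {(6,2), (8,2), (8,3), (13,3)} (total capacity 30)

augment #1: 5→11→8→2 push 15
augment #2: 5→13→3→2 push 2
augment #3: 5→10→12→9→0→6→2 push 3
augment #4: 5→10→12→9→11→8→2 push 3
augment #5: 5→10→12→9→0→13→3→2 push 6
augment #6: 5→10→12→9→11→8→3→2 push 1
max flow = 30; residual-reachable set from 5 gives S-side
cut edges (S→T): {(6,2), (8,2), (8,3), (13,3)} total cap 30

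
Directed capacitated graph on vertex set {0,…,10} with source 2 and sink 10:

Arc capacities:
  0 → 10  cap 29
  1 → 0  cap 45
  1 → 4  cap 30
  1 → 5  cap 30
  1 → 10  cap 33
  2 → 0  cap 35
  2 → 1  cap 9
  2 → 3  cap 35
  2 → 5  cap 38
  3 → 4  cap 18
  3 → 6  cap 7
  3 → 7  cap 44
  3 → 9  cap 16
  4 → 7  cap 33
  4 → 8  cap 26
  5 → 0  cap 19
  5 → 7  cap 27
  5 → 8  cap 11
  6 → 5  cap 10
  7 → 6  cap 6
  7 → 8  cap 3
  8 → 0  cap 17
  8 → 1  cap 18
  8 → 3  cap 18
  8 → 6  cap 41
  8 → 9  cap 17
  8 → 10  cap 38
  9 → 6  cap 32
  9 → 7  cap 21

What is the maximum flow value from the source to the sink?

Maximum flow value: 70

augment #1: 2→0→10 bottleneck 29, total now 29
augment #2: 2→1→10 bottleneck 9, total now 38
augment #3: 2→5→8→10 bottleneck 11, total now 49
augment #4: 2→3→4→8→10 bottleneck 18, total now 67
augment #5: 2→3→7→8→10 bottleneck 3, total now 70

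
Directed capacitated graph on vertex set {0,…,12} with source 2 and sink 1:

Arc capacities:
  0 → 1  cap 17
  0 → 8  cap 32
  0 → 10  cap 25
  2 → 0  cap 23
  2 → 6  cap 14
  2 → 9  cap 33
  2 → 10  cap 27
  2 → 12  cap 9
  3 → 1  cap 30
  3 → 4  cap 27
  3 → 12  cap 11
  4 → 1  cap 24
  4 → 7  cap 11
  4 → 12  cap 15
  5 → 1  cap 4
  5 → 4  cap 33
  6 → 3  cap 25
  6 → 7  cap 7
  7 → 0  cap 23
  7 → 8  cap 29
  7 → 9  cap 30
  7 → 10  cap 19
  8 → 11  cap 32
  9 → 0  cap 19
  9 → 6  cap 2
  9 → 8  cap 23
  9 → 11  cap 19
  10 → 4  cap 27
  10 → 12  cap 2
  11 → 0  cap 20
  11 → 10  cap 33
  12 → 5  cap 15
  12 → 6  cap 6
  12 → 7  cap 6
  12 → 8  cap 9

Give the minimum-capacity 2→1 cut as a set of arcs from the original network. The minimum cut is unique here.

Min-cut arcs: {(0,1), (2,6), (4,1), (5,1), (9,6), (12,6)} (total capacity 67)

augment #1: 2→0→1 push 17
augment #2: 2→6→3→1 push 14
augment #3: 2→10→4→1 push 24
augment #4: 2→12→5→1 push 4
augment #5: 2→9→6→3→1 push 2
augment #6: 2→12→6→3→1 push 5
augment #7: 2→10→12→6→3→1 push 1
max flow = 67; residual-reachable set from 2 gives S-side
cut edges (S→T): {(0,1), (2,6), (4,1), (5,1), (9,6), (12,6)} total cap 67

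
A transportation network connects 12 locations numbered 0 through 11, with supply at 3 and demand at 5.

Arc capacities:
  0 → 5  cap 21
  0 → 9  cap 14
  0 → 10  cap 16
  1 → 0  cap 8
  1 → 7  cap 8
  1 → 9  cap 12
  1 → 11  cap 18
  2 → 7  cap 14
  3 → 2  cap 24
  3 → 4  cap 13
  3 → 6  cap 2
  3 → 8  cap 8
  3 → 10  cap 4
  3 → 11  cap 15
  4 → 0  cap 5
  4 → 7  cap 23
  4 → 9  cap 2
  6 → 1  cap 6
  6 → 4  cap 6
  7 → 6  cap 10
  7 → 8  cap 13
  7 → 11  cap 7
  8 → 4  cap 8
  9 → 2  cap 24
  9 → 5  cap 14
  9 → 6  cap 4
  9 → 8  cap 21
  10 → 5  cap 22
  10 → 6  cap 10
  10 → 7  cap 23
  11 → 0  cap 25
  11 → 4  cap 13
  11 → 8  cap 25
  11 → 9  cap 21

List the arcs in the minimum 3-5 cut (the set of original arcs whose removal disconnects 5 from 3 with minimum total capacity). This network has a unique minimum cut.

Min-cut arcs: {(3,10), (3,11), (4,0), (4,9), (6,1), (7,11)} (total capacity 39)

augment #1: 3→10→5 push 4
augment #2: 3→4→0→5 push 5
augment #3: 3→4→9→5 push 2
augment #4: 3→11→0→5 push 15
augment #5: 3→6→1→0→5 push 1
augment #6: 3→6→1→9→5 push 1
augment #7: 3→2→7→11→9→5 push 7
augment #8: 3→2→7→6→1→9→5 push 4
max flow = 39; residual-reachable set from 3 gives S-side
cut edges (S→T): {(3,10), (3,11), (4,0), (4,9), (6,1), (7,11)} total cap 39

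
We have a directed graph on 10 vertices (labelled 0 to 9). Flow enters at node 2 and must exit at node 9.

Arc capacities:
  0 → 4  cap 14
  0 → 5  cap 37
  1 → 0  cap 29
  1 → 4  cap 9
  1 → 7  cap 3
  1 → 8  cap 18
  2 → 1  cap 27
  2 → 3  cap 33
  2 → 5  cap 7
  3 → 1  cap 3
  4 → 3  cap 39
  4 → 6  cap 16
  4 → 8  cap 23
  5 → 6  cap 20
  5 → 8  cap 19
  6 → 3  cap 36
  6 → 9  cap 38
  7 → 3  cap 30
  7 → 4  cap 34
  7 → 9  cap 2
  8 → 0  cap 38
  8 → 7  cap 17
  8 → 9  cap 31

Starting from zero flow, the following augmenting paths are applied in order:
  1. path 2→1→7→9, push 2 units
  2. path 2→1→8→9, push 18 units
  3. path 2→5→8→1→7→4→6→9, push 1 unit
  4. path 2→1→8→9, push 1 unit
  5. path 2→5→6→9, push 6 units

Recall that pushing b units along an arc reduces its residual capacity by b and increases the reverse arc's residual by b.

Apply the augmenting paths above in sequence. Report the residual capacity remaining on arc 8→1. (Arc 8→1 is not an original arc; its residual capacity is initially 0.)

after path 1 (2→1→7→9, push 2): res(8,1)=0
after path 2 (2→1→8→9, push 18): res(8,1)=18
after path 3 (2→5→8→1→7→4→6→9, push 1): res(8,1)=17
after path 4 (2→1→8→9, push 1): res(8,1)=18
after path 5 (2→5→6→9, push 6): res(8,1)=18

Residual capacity of (8,1): 18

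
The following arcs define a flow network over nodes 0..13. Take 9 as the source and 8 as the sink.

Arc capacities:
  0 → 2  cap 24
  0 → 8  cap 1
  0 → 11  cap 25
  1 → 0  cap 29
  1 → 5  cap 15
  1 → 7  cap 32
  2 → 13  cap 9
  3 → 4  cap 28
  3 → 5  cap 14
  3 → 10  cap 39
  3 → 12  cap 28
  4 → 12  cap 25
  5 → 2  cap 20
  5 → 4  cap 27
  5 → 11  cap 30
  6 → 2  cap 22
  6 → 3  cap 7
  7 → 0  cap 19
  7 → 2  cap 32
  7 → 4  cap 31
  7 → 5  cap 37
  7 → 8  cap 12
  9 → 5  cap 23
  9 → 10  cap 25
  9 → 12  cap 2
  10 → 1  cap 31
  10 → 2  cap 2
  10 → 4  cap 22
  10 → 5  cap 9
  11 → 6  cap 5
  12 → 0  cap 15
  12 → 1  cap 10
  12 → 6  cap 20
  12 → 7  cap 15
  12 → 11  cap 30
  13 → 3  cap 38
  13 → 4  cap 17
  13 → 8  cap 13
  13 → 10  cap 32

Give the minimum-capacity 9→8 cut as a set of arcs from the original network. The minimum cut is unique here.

Min-cut arcs: {(0,8), (2,13), (7,8)} (total capacity 22)

augment #1: 9→12→0→8 push 1
augment #2: 9→12→7→8 push 1
augment #3: 9→5→2→13→8 push 9
augment #4: 9→10→1→7→8 push 11
max flow = 22; residual-reachable set from 9 gives S-side
cut edges (S→T): {(0,8), (2,13), (7,8)} total cap 22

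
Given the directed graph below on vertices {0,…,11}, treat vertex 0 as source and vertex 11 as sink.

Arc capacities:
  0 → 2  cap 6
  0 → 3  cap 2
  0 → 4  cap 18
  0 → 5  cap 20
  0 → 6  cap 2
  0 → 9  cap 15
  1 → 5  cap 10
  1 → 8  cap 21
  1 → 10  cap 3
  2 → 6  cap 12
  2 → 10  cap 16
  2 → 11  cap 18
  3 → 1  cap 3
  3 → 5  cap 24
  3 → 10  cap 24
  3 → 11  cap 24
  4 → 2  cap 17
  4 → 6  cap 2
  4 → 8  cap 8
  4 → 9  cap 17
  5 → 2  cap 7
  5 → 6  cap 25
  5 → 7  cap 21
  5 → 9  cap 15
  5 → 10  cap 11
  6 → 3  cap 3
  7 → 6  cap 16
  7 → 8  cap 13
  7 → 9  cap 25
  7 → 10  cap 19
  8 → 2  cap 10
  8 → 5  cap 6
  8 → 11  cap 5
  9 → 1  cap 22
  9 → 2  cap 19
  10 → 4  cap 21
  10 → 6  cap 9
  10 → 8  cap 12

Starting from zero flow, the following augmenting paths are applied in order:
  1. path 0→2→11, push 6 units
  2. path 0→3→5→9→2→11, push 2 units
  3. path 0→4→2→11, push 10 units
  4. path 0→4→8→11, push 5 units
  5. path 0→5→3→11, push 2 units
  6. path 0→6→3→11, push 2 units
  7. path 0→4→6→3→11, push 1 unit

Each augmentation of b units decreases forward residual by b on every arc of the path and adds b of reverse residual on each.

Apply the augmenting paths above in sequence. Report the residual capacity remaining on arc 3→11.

Residual capacity of (3,11): 19

after path 1 (0→2→11, push 6): res(3,11)=24
after path 2 (0→3→5→9→2→11, push 2): res(3,11)=24
after path 3 (0→4→2→11, push 10): res(3,11)=24
after path 4 (0→4→8→11, push 5): res(3,11)=24
after path 5 (0→5→3→11, push 2): res(3,11)=22
after path 6 (0→6→3→11, push 2): res(3,11)=20
after path 7 (0→4→6→3→11, push 1): res(3,11)=19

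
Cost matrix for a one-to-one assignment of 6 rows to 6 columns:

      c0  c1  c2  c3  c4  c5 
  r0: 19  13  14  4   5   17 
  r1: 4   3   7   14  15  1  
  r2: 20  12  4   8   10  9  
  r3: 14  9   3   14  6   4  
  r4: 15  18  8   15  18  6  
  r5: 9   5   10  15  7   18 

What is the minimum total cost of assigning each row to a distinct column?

optimal assignment: row0→col3 (cost 4), row1→col0 (cost 4), row2→col2 (cost 4), row3→col4 (cost 6), row4→col5 (cost 6), row5→col1 (cost 5)
total = 4 + 4 + 4 + 6 + 6 + 5 = 29

Minimum assignment cost: 29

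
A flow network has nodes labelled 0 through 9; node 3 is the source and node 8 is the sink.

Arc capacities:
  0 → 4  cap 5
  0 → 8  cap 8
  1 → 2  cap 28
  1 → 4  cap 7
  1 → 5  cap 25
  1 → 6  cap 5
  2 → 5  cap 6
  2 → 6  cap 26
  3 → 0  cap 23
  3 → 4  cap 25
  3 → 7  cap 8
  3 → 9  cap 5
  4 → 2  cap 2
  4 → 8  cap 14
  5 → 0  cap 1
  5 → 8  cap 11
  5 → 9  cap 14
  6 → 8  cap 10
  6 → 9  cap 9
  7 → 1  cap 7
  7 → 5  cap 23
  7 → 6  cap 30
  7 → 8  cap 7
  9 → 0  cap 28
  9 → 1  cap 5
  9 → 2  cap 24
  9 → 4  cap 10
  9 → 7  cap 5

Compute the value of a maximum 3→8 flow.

Maximum flow value: 37

augment #1: 3→0→8 bottleneck 8, total now 8
augment #2: 3→4→8 bottleneck 14, total now 22
augment #3: 3→7→8 bottleneck 7, total now 29
augment #4: 3→7→5→8 bottleneck 1, total now 30
augment #5: 3→4→2→5→8 bottleneck 2, total now 32
augment #6: 3→9→1→5→8 bottleneck 5, total now 37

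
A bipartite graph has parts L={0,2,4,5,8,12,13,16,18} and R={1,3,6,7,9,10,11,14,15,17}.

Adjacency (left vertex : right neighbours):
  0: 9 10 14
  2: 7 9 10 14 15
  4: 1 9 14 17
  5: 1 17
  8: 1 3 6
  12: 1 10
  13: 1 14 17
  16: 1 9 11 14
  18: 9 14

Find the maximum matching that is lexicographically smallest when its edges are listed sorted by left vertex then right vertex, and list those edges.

|M| = 8 (so the lex-smallest maximum matching has 8 edges)
process left vertices in ascending order; for each, take the smallest-labelled available neighbour that still permits 8 edges overall, or leave it unmatched if none does
lex-smallest matching: {0-9, 2-7, 4-1, 5-17, 8-3, 12-10, 13-14, 16-11}

Lex-smallest maximum matching: {(0,9), (2,7), (4,1), (5,17), (8,3), (12,10), (13,14), (16,11)}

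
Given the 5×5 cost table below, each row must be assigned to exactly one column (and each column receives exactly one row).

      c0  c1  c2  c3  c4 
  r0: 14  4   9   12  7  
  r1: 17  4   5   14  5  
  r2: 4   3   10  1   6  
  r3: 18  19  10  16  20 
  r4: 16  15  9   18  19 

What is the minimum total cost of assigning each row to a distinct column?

Minimum assignment cost: 36

optimal assignment: row0→col1 (cost 4), row1→col4 (cost 5), row2→col3 (cost 1), row3→col2 (cost 10), row4→col0 (cost 16)
total = 4 + 5 + 1 + 10 + 16 = 36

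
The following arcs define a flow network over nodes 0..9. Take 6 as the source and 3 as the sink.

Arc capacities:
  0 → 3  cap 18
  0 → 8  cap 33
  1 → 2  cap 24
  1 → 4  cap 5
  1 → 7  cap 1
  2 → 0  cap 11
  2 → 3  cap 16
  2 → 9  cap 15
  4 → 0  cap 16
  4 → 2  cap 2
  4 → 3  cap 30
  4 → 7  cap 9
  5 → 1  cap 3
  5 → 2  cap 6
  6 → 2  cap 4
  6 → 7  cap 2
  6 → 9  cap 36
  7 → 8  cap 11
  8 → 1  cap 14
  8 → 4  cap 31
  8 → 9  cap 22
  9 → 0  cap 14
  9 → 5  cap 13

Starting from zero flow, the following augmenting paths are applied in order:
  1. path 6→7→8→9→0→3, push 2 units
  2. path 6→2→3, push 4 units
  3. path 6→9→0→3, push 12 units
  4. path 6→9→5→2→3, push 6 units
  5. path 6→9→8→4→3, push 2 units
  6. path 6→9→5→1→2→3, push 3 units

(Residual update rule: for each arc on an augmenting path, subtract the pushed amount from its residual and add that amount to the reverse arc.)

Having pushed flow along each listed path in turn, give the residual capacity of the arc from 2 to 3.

after path 1 (6→7→8→9→0→3, push 2): res(2,3)=16
after path 2 (6→2→3, push 4): res(2,3)=12
after path 3 (6→9→0→3, push 12): res(2,3)=12
after path 4 (6→9→5→2→3, push 6): res(2,3)=6
after path 5 (6→9→8→4→3, push 2): res(2,3)=6
after path 6 (6→9→5→1→2→3, push 3): res(2,3)=3

Residual capacity of (2,3): 3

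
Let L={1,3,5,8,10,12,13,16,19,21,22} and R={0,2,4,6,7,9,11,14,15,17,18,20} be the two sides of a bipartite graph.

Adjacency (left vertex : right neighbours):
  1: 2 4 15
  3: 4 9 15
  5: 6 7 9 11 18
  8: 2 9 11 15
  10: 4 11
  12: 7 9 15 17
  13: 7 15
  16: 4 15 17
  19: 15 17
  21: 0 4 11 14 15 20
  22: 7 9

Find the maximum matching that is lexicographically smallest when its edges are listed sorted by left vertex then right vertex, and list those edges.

Lex-smallest maximum matching: {(1,2), (3,4), (5,6), (8,9), (10,11), (12,7), (13,15), (16,17), (21,0)}

|M| = 9 (so the lex-smallest maximum matching has 9 edges)
process left vertices in ascending order; for each, take the smallest-labelled available neighbour that still permits 9 edges overall, or leave it unmatched if none does
lex-smallest matching: {1-2, 3-4, 5-6, 8-9, 10-11, 12-7, 13-15, 16-17, 21-0}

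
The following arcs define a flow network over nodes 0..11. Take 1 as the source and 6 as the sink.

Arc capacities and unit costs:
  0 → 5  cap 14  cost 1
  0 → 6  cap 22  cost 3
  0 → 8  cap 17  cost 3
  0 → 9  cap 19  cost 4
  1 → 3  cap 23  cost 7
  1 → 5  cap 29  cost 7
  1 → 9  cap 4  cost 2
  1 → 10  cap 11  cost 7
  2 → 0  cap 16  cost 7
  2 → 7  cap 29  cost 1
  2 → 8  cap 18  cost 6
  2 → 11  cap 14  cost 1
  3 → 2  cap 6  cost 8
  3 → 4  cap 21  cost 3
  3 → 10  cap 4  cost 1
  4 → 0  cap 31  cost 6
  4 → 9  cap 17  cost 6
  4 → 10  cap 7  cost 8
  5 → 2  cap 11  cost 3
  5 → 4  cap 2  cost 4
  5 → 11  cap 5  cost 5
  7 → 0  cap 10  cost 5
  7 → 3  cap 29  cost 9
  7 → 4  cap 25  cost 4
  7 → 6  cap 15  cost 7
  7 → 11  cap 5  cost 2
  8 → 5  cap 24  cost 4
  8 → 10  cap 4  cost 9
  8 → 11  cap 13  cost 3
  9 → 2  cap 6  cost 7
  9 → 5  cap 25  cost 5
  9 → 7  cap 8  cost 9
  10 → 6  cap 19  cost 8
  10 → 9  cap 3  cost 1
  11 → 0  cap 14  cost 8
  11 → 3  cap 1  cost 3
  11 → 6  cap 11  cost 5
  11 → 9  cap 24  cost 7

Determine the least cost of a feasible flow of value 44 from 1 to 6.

Minimum cost for 44 units: 739

shortest-cost path #1: 1→10→6 push 11 @ unit cost 15 (adds 165)
shortest-cost path #2: 1→9→2→11→6 push 4 @ unit cost 15 (adds 60)
shortest-cost path #3: 1→3→10→6 push 4 @ unit cost 16 (adds 64)
shortest-cost path #4: 1→5→2→11→6 push 7 @ unit cost 16 (adds 112)
shortest-cost path #5: 1→5→2→7→6 push 4 @ unit cost 18 (adds 72)
shortest-cost path #6: 1→3→4→0→6 push 14 @ unit cost 19 (adds 266)
total cost = 739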